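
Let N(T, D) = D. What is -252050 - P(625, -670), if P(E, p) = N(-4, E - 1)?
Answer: -252674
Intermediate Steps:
P(E, p) = -1 + E (P(E, p) = E - 1 = -1 + E)
-252050 - P(625, -670) = -252050 - (-1 + 625) = -252050 - 1*624 = -252050 - 624 = -252674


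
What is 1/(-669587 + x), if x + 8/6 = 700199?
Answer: 3/91832 ≈ 3.2668e-5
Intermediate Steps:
x = 2100593/3 (x = -4/3 + 700199 = 2100593/3 ≈ 7.0020e+5)
1/(-669587 + x) = 1/(-669587 + 2100593/3) = 1/(91832/3) = 3/91832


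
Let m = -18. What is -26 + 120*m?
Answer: -2186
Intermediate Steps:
-26 + 120*m = -26 + 120*(-18) = -26 - 2160 = -2186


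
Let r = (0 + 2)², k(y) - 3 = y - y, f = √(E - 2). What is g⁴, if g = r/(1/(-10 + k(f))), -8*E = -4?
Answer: 614656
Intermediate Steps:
E = ½ (E = -⅛*(-4) = ½ ≈ 0.50000)
f = I*√6/2 (f = √(½ - 2) = √(-3/2) = I*√6/2 ≈ 1.2247*I)
k(y) = 3 (k(y) = 3 + (y - y) = 3 + 0 = 3)
r = 4 (r = 2² = 4)
g = -28 (g = 4/(1/(-10 + 3)) = 4/(1/(-7)) = 4/(-⅐) = 4*(-7) = -28)
g⁴ = (-28)⁴ = 614656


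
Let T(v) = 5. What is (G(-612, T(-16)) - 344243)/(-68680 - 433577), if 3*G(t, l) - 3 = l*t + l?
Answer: 1035781/1506771 ≈ 0.68742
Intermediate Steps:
G(t, l) = 1 + l/3 + l*t/3 (G(t, l) = 1 + (l*t + l)/3 = 1 + (l + l*t)/3 = 1 + (l/3 + l*t/3) = 1 + l/3 + l*t/3)
(G(-612, T(-16)) - 344243)/(-68680 - 433577) = ((1 + (1/3)*5 + (1/3)*5*(-612)) - 344243)/(-68680 - 433577) = ((1 + 5/3 - 1020) - 344243)/(-502257) = (-3052/3 - 344243)*(-1/502257) = -1035781/3*(-1/502257) = 1035781/1506771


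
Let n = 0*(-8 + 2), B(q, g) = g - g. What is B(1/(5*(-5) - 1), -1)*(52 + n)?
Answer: 0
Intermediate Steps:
B(q, g) = 0
n = 0 (n = 0*(-6) = 0)
B(1/(5*(-5) - 1), -1)*(52 + n) = 0*(52 + 0) = 0*52 = 0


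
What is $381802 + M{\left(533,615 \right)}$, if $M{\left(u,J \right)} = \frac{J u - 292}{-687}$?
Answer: $\frac{261970471}{687} \approx 3.8133 \cdot 10^{5}$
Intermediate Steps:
$M{\left(u,J \right)} = \frac{292}{687} - \frac{J u}{687}$ ($M{\left(u,J \right)} = \left(-292 + J u\right) \left(- \frac{1}{687}\right) = \frac{292}{687} - \frac{J u}{687}$)
$381802 + M{\left(533,615 \right)} = 381802 + \left(\frac{292}{687} - \frac{205}{229} \cdot 533\right) = 381802 + \left(\frac{292}{687} - \frac{109265}{229}\right) = 381802 - \frac{327503}{687} = \frac{261970471}{687}$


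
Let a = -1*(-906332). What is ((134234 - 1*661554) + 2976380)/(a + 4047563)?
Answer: 489812/990779 ≈ 0.49437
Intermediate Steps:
a = 906332
((134234 - 1*661554) + 2976380)/(a + 4047563) = ((134234 - 1*661554) + 2976380)/(906332 + 4047563) = ((134234 - 661554) + 2976380)/4953895 = (-527320 + 2976380)*(1/4953895) = 2449060*(1/4953895) = 489812/990779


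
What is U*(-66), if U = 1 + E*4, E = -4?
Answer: 990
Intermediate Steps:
U = -15 (U = 1 - 4*4 = 1 - 16 = -15)
U*(-66) = -15*(-66) = 990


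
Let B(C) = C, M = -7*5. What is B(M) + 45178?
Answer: 45143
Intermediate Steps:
M = -35
B(M) + 45178 = -35 + 45178 = 45143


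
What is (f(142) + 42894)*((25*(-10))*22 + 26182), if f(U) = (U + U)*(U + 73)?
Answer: 2149976628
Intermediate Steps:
f(U) = 2*U*(73 + U) (f(U) = (2*U)*(73 + U) = 2*U*(73 + U))
(f(142) + 42894)*((25*(-10))*22 + 26182) = (2*142*(73 + 142) + 42894)*((25*(-10))*22 + 26182) = (2*142*215 + 42894)*(-250*22 + 26182) = (61060 + 42894)*(-5500 + 26182) = 103954*20682 = 2149976628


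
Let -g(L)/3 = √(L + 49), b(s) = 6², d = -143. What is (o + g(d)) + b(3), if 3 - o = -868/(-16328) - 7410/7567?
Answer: 1233256847/30888494 - 3*I*√94 ≈ 39.926 - 29.086*I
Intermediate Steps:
b(s) = 36
g(L) = -3*√(49 + L) (g(L) = -3*√(L + 49) = -3*√(49 + L))
o = 121271063/30888494 (o = 3 - (-868/(-16328) - 7410/7567) = 3 - (-868*(-1/16328) - 7410*1/7567) = 3 - (217/4082 - 7410/7567) = 3 - 1*(-28605581/30888494) = 3 + 28605581/30888494 = 121271063/30888494 ≈ 3.9261)
(o + g(d)) + b(3) = (121271063/30888494 - 3*√(49 - 143)) + 36 = (121271063/30888494 - 3*I*√94) + 36 = 1233256847/30888494 - 3*I*√94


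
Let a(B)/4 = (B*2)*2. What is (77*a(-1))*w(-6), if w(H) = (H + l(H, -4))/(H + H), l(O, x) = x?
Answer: -3080/3 ≈ -1026.7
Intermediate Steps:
a(B) = 16*B (a(B) = 4*((B*2)*2) = 4*((2*B)*2) = 4*(4*B) = 16*B)
w(H) = (-4 + H)/(2*H) (w(H) = (H - 4)/(H + H) = (-4 + H)/((2*H)) = (-4 + H)*(1/(2*H)) = (-4 + H)/(2*H))
(77*a(-1))*w(-6) = (77*(16*(-1)))*((1/2)*(-4 - 6)/(-6)) = (77*(-16))*((1/2)*(-1/6)*(-10)) = -1232*5/6 = -3080/3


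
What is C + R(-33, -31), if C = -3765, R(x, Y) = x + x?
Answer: -3831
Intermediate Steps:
R(x, Y) = 2*x
C + R(-33, -31) = -3765 + 2*(-33) = -3765 - 66 = -3831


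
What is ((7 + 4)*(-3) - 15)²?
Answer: 2304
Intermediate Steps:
((7 + 4)*(-3) - 15)² = (11*(-3) - 15)² = (-33 - 15)² = (-48)² = 2304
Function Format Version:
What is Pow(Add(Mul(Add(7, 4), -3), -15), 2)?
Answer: 2304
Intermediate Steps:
Pow(Add(Mul(Add(7, 4), -3), -15), 2) = Pow(Add(Mul(11, -3), -15), 2) = Pow(Add(-33, -15), 2) = Pow(-48, 2) = 2304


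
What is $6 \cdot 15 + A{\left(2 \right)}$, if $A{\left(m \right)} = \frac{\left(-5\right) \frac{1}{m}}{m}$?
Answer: $\frac{355}{4} \approx 88.75$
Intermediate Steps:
$A{\left(m \right)} = - \frac{5}{m^{2}}$
$6 \cdot 15 + A{\left(2 \right)} = 6 \cdot 15 - \frac{5}{4} = 90 - \frac{5}{4} = \frac{355}{4}$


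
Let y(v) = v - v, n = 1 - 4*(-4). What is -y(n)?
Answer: 0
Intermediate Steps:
n = 17 (n = 1 + 16 = 17)
y(v) = 0
-y(n) = -1*0 = 0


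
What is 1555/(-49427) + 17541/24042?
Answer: 276537899/396107978 ≈ 0.69814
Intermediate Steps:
1555/(-49427) + 17541/24042 = 1555*(-1/49427) + 17541*(1/24042) = -1555/49427 + 5847/8014 = 276537899/396107978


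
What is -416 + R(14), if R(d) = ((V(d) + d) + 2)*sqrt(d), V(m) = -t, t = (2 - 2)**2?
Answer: -416 + 16*sqrt(14) ≈ -356.13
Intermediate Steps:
t = 0 (t = 0**2 = 0)
V(m) = 0 (V(m) = -1*0 = 0)
R(d) = sqrt(d)*(2 + d) (R(d) = ((0 + d) + 2)*sqrt(d) = (d + 2)*sqrt(d) = (2 + d)*sqrt(d) = sqrt(d)*(2 + d))
-416 + R(14) = -416 + sqrt(14)*(2 + 14) = -416 + sqrt(14)*16 = -416 + 16*sqrt(14)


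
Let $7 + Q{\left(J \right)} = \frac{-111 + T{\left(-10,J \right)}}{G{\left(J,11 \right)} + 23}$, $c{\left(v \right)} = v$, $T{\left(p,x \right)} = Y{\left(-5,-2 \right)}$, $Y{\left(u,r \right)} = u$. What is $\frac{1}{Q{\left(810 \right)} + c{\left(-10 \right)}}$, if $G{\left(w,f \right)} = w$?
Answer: $- \frac{833}{14277} \approx -0.058346$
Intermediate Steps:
$T{\left(p,x \right)} = -5$
$Q{\left(J \right)} = -7 - \frac{116}{23 + J}$ ($Q{\left(J \right)} = -7 + \frac{-111 - 5}{J + 23} = -7 - \frac{116}{23 + J}$)
$\frac{1}{Q{\left(810 \right)} + c{\left(-10 \right)}} = \frac{1}{\frac{-277 - 5670}{23 + 810} - 10} = \frac{1}{\frac{-277 - 5670}{833} - 10} = \frac{1}{\frac{1}{833} \left(-5947\right) - 10} = \frac{1}{- \frac{5947}{833} - 10} = \frac{1}{- \frac{14277}{833}} = - \frac{833}{14277}$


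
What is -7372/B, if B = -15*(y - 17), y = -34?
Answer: -7372/765 ≈ -9.6366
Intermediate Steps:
B = 765 (B = -15*(-34 - 17) = -15*(-51) = 765)
-7372/B = -7372/765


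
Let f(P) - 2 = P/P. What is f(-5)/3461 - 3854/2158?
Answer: -6666110/3734419 ≈ -1.7850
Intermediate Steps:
f(P) = 3 (f(P) = 2 + P/P = 2 + 1 = 3)
f(-5)/3461 - 3854/2158 = 3/3461 - 3854/2158 = 3*(1/3461) - 3854*1/2158 = 3/3461 - 1927/1079 = -6666110/3734419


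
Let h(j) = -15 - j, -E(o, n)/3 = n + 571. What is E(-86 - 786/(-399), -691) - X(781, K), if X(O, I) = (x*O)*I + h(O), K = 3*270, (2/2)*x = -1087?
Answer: 687648226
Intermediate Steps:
x = -1087
E(o, n) = -1713 - 3*n (E(o, n) = -3*(n + 571) = -3*(571 + n) = -1713 - 3*n)
K = 810
X(O, I) = -15 - O - 1087*I*O (X(O, I) = (-1087*O)*I + (-15 - O) = -1087*I*O + (-15 - O) = -15 - O - 1087*I*O)
E(-86 - 786/(-399), -691) - X(781, K) = (-1713 - 3*(-691)) - (-15 - 1*781 - 1087*810*781) = (-1713 + 2073) - (-15 - 781 - 687647070) = 360 - 1*(-687647866) = 360 + 687647866 = 687648226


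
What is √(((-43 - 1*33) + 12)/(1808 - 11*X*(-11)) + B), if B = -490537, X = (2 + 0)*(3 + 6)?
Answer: 9*I*√24054778569/1993 ≈ 700.38*I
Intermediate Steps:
X = 18 (X = 2*9 = 18)
√(((-43 - 1*33) + 12)/(1808 - 11*X*(-11)) + B) = √(((-43 - 1*33) + 12)/(1808 - 11*18*(-11)) - 490537) = √(((-43 - 33) + 12)/(1808 - 198*(-11)) - 490537) = √((-76 + 12)/(1808 + 2178) - 490537) = √(-64/3986 - 490537) = √((1/3986)*(-64) - 490537) = √(-32/1993 - 490537) = √(-977640273/1993) = 9*I*√24054778569/1993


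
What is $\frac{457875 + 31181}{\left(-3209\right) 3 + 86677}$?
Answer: $\frac{244528}{38525} \approx 6.3473$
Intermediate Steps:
$\frac{457875 + 31181}{\left(-3209\right) 3 + 86677} = \frac{489056}{-9627 + 86677} = \frac{489056}{77050} = 489056 \cdot \frac{1}{77050} = \frac{244528}{38525}$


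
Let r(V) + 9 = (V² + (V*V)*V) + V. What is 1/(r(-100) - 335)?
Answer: -1/990444 ≈ -1.0096e-6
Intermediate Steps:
r(V) = -9 + V + V² + V³ (r(V) = -9 + ((V² + (V*V)*V) + V) = -9 + ((V² + V²*V) + V) = -9 + ((V² + V³) + V) = -9 + (V + V² + V³) = -9 + V + V² + V³)
1/(r(-100) - 335) = 1/((-9 - 100 + (-100)² + (-100)³) - 335) = 1/((-9 - 100 + 10000 - 1000000) - 335) = 1/(-990109 - 335) = 1/(-990444) = -1/990444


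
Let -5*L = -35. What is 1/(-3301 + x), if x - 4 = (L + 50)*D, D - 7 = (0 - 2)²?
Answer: -1/2670 ≈ -0.00037453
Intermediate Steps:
L = 7 (L = -⅕*(-35) = 7)
D = 11 (D = 7 + (0 - 2)² = 7 + (-2)² = 7 + 4 = 11)
x = 631 (x = 4 + (7 + 50)*11 = 4 + 57*11 = 4 + 627 = 631)
1/(-3301 + x) = 1/(-3301 + 631) = 1/(-2670) = -1/2670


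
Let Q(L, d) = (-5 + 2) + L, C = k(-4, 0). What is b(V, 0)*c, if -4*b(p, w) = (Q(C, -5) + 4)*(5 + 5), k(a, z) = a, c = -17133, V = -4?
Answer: -256995/2 ≈ -1.2850e+5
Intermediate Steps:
C = -4
Q(L, d) = -3 + L
b(p, w) = 15/2 (b(p, w) = -((-3 - 4) + 4)*(5 + 5)/4 = -(-7 + 4)*10/4 = -(-3)*10/4 = -¼*(-30) = 15/2)
b(V, 0)*c = (15/2)*(-17133) = -256995/2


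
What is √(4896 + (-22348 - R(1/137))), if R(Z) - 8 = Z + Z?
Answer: I*√327707014/137 ≈ 132.14*I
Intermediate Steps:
R(Z) = 8 + 2*Z (R(Z) = 8 + (Z + Z) = 8 + 2*Z)
√(4896 + (-22348 - R(1/137))) = √(4896 + (-22348 - (8 + 2/137))) = √(4896 + (-22348 - 1*1098/137)) = √(4896 + (-22348 - 1098/137)) = √(4896 - 3062774/137) = √(-2392022/137) = I*√327707014/137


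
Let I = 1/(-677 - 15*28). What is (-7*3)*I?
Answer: 21/1097 ≈ 0.019143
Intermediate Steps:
I = -1/1097 (I = 1/(-677 - 420) = 1/(-1097) = -1/1097 ≈ -0.00091158)
(-7*3)*I = -7*3*(-1/1097) = -21*(-1/1097) = 21/1097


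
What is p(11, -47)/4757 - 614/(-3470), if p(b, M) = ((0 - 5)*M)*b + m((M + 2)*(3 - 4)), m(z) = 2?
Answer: 5948844/8253395 ≈ 0.72078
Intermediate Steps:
p(b, M) = 2 - 5*M*b (p(b, M) = ((0 - 5)*M)*b + 2 = (-5*M)*b + 2 = -5*M*b + 2 = 2 - 5*M*b)
p(11, -47)/4757 - 614/(-3470) = (2 - 5*(-47)*11)/4757 - 614/(-3470) = (2 + 2585)*(1/4757) - 614*(-1/3470) = 2587*(1/4757) + 307/1735 = 2587/4757 + 307/1735 = 5948844/8253395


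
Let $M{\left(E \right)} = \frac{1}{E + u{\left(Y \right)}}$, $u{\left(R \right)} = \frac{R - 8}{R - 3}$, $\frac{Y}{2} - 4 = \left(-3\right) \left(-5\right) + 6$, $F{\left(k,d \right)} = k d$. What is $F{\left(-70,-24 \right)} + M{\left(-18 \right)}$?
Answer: $\frac{1350673}{804} \approx 1679.9$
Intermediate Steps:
$F{\left(k,d \right)} = d k$
$Y = 50$ ($Y = 8 + 2 \left(\left(-3\right) \left(-5\right) + 6\right) = 8 + 2 \left(15 + 6\right) = 8 + 2 \cdot 21 = 8 + 42 = 50$)
$u{\left(R \right)} = \frac{-8 + R}{-3 + R}$
$M{\left(E \right)} = \frac{1}{\frac{42}{47} + E}$ ($M{\left(E \right)} = \frac{1}{E + \frac{-8 + 50}{-3 + 50}} = \frac{1}{E + \frac{1}{47} \cdot 42} = \frac{1}{E + \frac{42}{47}} = \frac{1}{\frac{42}{47} + E}$)
$F{\left(-70,-24 \right)} + M{\left(-18 \right)} = \left(-24\right) \left(-70\right) + \frac{47}{42 + 47 \left(-18\right)} = 1680 + \frac{47}{42 - 846} = 1680 + \frac{47}{-804} = 1680 + 47 \left(- \frac{1}{804}\right) = 1680 - \frac{47}{804} = \frac{1350673}{804}$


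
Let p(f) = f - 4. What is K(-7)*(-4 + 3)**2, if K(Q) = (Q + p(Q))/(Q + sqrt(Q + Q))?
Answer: 2 + 2*I*sqrt(14)/7 ≈ 2.0 + 1.069*I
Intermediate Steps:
p(f) = -4 + f
K(Q) = (-4 + 2*Q)/(Q + sqrt(2)*sqrt(Q)) (K(Q) = (Q + (-4 + Q))/(Q + sqrt(Q + Q)) = (-4 + 2*Q)/(Q + sqrt(2*Q)) = (-4 + 2*Q)/(Q + sqrt(2)*sqrt(Q)))
K(-7)*(-4 + 3)**2 = (2*(-2 - 7)/(-7 + sqrt(2)*sqrt(-7)))*(-4 + 3)**2 = (2*(-9)/(-7 + sqrt(2)*(I*sqrt(7))))*(-1)**2 = (2*(-9)/(-7 + I*sqrt(14)))*1 = -18/(-7 + I*sqrt(14))*1 = -18/(-7 + I*sqrt(14))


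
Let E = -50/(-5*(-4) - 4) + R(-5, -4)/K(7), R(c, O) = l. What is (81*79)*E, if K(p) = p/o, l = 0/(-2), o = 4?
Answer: -159975/8 ≈ -19997.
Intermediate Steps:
l = 0 (l = 0*(-½) = 0)
R(c, O) = 0
K(p) = p/4
E = -25/8 (E = -50/(-5*(-4) - 4) + 0/(((¼)*7)) = -50/(20 - 4) + 0/(7/4) = -50/16 + 0*(4/7) = -50*1/16 + 0 = -25/8 + 0 = -25/8 ≈ -3.1250)
(81*79)*E = (81*79)*(-25/8) = 6399*(-25/8) = -159975/8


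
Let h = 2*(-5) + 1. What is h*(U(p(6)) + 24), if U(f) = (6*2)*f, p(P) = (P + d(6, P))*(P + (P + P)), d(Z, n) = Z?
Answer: -23544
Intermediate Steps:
h = -9 (h = -10 + 1 = -9)
p(P) = 3*P*(6 + P) (p(P) = (P + 6)*(P + (P + P)) = (6 + P)*(P + 2*P) = (6 + P)*(3*P) = 3*P*(6 + P))
U(f) = 12*f
h*(U(p(6)) + 24) = -9*(12*(3*6*(6 + 6)) + 24) = -9*(12*(3*6*12) + 24) = -9*(12*216 + 24) = -9*(2592 + 24) = -9*2616 = -23544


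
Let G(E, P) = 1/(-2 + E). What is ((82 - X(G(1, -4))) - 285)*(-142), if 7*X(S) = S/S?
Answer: 201924/7 ≈ 28846.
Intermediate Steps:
X(S) = ⅐ (X(S) = (S/S)/7 = (⅐)*1 = ⅐)
((82 - X(G(1, -4))) - 285)*(-142) = ((82 - 1*⅐) - 285)*(-142) = ((82 - ⅐) - 285)*(-142) = (573/7 - 285)*(-142) = -1422/7*(-142) = 201924/7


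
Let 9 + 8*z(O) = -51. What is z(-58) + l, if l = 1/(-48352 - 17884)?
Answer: -496771/66236 ≈ -7.5000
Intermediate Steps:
z(O) = -15/2 (z(O) = -9/8 + (1/8)*(-51) = -9/8 - 51/8 = -15/2)
l = -1/66236 (l = 1/(-66236) = -1/66236 ≈ -1.5098e-5)
z(-58) + l = -15/2 - 1/66236 = -496771/66236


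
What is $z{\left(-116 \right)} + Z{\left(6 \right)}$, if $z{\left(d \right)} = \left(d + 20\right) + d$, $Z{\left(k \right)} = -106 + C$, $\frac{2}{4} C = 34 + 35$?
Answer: $-180$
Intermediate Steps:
$C = 138$ ($C = 2 \left(34 + 35\right) = 2 \cdot 69 = 138$)
$Z{\left(k \right)} = 32$ ($Z{\left(k \right)} = -106 + 138 = 32$)
$z{\left(d \right)} = 20 + 2 d$ ($z{\left(d \right)} = \left(20 + d\right) + d = 20 + 2 d$)
$z{\left(-116 \right)} + Z{\left(6 \right)} = \left(20 + 2 \left(-116\right)\right) + 32 = \left(20 - 232\right) + 32 = -212 + 32 = -180$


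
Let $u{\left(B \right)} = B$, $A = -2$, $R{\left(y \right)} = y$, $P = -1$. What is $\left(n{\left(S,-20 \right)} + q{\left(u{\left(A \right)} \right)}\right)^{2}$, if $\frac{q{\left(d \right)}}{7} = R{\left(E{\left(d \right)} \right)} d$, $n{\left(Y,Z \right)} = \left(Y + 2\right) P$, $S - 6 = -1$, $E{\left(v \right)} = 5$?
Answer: $5929$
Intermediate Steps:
$S = 5$ ($S = 6 - 1 = 5$)
$n{\left(Y,Z \right)} = -2 - Y$ ($n{\left(Y,Z \right)} = \left(Y + 2\right) \left(-1\right) = \left(2 + Y\right) \left(-1\right) = -2 - Y$)
$q{\left(d \right)} = 35 d$ ($q{\left(d \right)} = 7 \cdot 5 d = 35 d$)
$\left(n{\left(S,-20 \right)} + q{\left(u{\left(A \right)} \right)}\right)^{2} = \left(\left(-2 - 5\right) + 35 \left(-2\right)\right)^{2} = \left(\left(-2 - 5\right) - 70\right)^{2} = \left(-7 - 70\right)^{2} = \left(-77\right)^{2} = 5929$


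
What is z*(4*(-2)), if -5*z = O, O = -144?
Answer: -1152/5 ≈ -230.40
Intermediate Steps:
z = 144/5 (z = -⅕*(-144) = 144/5 ≈ 28.800)
z*(4*(-2)) = 144*(4*(-2))/5 = (144/5)*(-8) = -1152/5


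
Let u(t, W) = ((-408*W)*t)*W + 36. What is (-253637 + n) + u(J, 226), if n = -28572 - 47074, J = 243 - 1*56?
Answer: -3897223743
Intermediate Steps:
J = 187 (J = 243 - 56 = 187)
u(t, W) = 36 - 408*t*W² (u(t, W) = (-408*W*t)*W + 36 = -408*t*W² + 36 = 36 - 408*t*W²)
n = -75646
(-253637 + n) + u(J, 226) = (-253637 - 75646) + (36 - 408*187*226²) = -329283 + (36 - 408*187*51076) = -329283 + (36 - 3896894496) = -329283 - 3896894460 = -3897223743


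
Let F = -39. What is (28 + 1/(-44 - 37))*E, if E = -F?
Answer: 29471/27 ≈ 1091.5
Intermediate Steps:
E = 39 (E = -1*(-39) = 39)
(28 + 1/(-44 - 37))*E = (28 + 1/(-44 - 37))*39 = (28 + 1/(-81))*39 = (28 - 1/81)*39 = (2267/81)*39 = 29471/27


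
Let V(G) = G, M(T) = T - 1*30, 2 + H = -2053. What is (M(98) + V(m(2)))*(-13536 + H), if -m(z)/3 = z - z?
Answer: -1060188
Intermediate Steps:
m(z) = 0 (m(z) = -3*(z - z) = -3*0 = 0)
H = -2055 (H = -2 - 2053 = -2055)
M(T) = -30 + T (M(T) = T - 30 = -30 + T)
(M(98) + V(m(2)))*(-13536 + H) = ((-30 + 98) + 0)*(-13536 - 2055) = (68 + 0)*(-15591) = 68*(-15591) = -1060188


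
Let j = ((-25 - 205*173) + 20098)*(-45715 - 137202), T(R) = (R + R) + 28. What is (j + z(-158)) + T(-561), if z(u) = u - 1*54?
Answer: 2815457158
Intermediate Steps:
z(u) = -54 + u (z(u) = u - 54 = -54 + u)
T(R) = 28 + 2*R (T(R) = 2*R + 28 = 28 + 2*R)
j = 2815458464 (j = ((-25 - 35465) + 20098)*(-182917) = (-35490 + 20098)*(-182917) = -15392*(-182917) = 2815458464)
(j + z(-158)) + T(-561) = (2815458464 + (-54 - 158)) + (28 + 2*(-561)) = (2815458464 - 212) + (28 - 1122) = 2815458252 - 1094 = 2815457158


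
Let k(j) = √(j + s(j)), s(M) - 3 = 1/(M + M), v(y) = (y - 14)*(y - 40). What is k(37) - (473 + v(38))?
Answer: -425 + 3*√24346/74 ≈ -418.67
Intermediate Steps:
v(y) = (-40 + y)*(-14 + y) (v(y) = (-14 + y)*(-40 + y) = (-40 + y)*(-14 + y))
s(M) = 3 + 1/(2*M) (s(M) = 3 + 1/(M + M) = 3 + 1/(2*M))
k(j) = √(3 + j + 1/(2*j)) (k(j) = √(j + (3 + 1/(2*j))) = √(3 + j + 1/(2*j)))
k(37) - (473 + v(38)) = √(12 + 2/37 + 4*37)/2 - (473 + (560 + 38² - 54*38)) = √(12 + 2*(1/37) + 148)/2 - (473 + (560 + 1444 - 2052)) = √(12 + 2/37 + 148)/2 - (473 - 48) = √(5922/37)/2 - 1*425 = (3*√24346/37)/2 - 425 = 3*√24346/74 - 425 = -425 + 3*√24346/74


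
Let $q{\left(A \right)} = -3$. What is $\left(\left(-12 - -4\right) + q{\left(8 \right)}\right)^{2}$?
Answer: $121$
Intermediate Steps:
$\left(\left(-12 - -4\right) + q{\left(8 \right)}\right)^{2} = \left(\left(-12 - -4\right) - 3\right)^{2} = \left(\left(-12 + 4\right) - 3\right)^{2} = \left(-8 - 3\right)^{2} = \left(-11\right)^{2} = 121$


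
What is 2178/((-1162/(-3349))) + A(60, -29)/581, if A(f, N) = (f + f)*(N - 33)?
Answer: 3639621/581 ≈ 6264.4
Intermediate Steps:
A(f, N) = 2*f*(-33 + N) (A(f, N) = (2*f)*(-33 + N) = 2*f*(-33 + N))
2178/((-1162/(-3349))) + A(60, -29)/581 = 2178/((-1162/(-3349))) + (2*60*(-33 - 29))/581 = 2178/((-1162*(-1/3349))) + (2*60*(-62))*(1/581) = 2178/(1162/3349) - 7440*1/581 = 2178*(3349/1162) - 7440/581 = 3647061/581 - 7440/581 = 3639621/581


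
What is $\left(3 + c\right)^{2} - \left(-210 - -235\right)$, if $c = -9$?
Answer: $11$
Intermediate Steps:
$\left(3 + c\right)^{2} - \left(-210 - -235\right) = \left(3 - 9\right)^{2} - \left(-210 - -235\right) = \left(-6\right)^{2} - \left(-210 + 235\right) = 36 - 25 = 11$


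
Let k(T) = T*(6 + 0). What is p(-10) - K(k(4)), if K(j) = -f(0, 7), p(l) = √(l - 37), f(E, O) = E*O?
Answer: I*√47 ≈ 6.8557*I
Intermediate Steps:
k(T) = 6*T (k(T) = T*6 = 6*T)
p(l) = √(-37 + l)
K(j) = 0 (K(j) = -0*7 = -1*0 = 0)
p(-10) - K(k(4)) = √(-37 - 10) - 1*0 = √(-47) + 0 = I*√47 + 0 = I*√47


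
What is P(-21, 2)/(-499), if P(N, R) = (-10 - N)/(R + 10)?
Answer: -11/5988 ≈ -0.0018370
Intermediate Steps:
P(N, R) = (-10 - N)/(10 + R)
P(-21, 2)/(-499) = ((-10 - 1*(-21))/(10 + 2))/(-499) = ((-10 + 21)/12)*(-1/499) = ((1/12)*11)*(-1/499) = (11/12)*(-1/499) = -11/5988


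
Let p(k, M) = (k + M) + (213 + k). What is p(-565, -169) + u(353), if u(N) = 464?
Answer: -622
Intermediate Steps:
p(k, M) = 213 + M + 2*k (p(k, M) = (M + k) + (213 + k) = 213 + M + 2*k)
p(-565, -169) + u(353) = (213 - 169 + 2*(-565)) + 464 = (213 - 169 - 1130) + 464 = -1086 + 464 = -622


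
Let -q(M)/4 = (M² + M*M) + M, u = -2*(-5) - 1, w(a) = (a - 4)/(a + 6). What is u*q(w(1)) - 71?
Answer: -3371/49 ≈ -68.796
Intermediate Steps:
w(a) = (-4 + a)/(6 + a)
u = 9 (u = 10 - 1 = 9)
q(M) = -8*M² - 4*M (q(M) = -4*((M² + M*M) + M) = -4*((M² + M²) + M) = -4*(2*M² + M) = -4*(M + 2*M²) = -8*M² - 4*M)
u*q(w(1)) - 71 = 9*(-4*(-4 + 1)/(6 + 1)*(1 + 2*((-4 + 1)/(6 + 1)))) - 71 = 9*(-4*-3/7*(1 + 2*(-3/7))) - 71 = 9*(-4*(⅐)*(-3)*(1 + 2*((⅐)*(-3)))) - 71 = 9*(-4*(-3/7)*(1 + 2*(-3/7))) - 71 = 9*(-4*(-3/7)*(1 - 6/7)) - 71 = 9*(-4*(-3/7)*⅐) - 71 = 9*(12/49) - 71 = 108/49 - 71 = -3371/49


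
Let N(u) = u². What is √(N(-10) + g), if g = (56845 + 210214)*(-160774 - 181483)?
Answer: 3*I*√10155868007 ≈ 3.0233e+5*I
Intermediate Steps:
g = -91402812163 (g = 267059*(-342257) = -91402812163)
√(N(-10) + g) = √((-10)² - 91402812163) = √(100 - 91402812163) = √(-91402812063) = 3*I*√10155868007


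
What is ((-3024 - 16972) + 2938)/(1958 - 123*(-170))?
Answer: -8529/11434 ≈ -0.74593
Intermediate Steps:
((-3024 - 16972) + 2938)/(1958 - 123*(-170)) = (-19996 + 2938)/(1958 + 20910) = -17058/22868 = -17058*1/22868 = -8529/11434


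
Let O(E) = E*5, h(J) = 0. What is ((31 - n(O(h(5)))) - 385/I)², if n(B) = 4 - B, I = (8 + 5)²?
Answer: 17455684/28561 ≈ 611.17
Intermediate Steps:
O(E) = 5*E
I = 169 (I = 13² = 169)
((31 - n(O(h(5)))) - 385/I)² = ((31 - (4 - 5*0)) - 385/169)² = ((31 - (4 - 1*0)) - 385*1/169)² = ((31 - (4 + 0)) - 385/169)² = ((31 - 1*4) - 385/169)² = ((31 - 4) - 385/169)² = (27 - 385/169)² = (4178/169)² = 17455684/28561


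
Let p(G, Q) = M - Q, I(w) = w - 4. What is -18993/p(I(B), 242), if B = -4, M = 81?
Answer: 18993/161 ≈ 117.97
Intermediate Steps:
I(w) = -4 + w
p(G, Q) = 81 - Q
-18993/p(I(B), 242) = -18993/(81 - 1*242) = -18993/(81 - 242) = -18993/(-161) = -18993*(-1/161) = 18993/161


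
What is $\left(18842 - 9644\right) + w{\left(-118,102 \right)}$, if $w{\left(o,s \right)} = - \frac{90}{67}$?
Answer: $\frac{616176}{67} \approx 9196.7$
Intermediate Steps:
$w{\left(o,s \right)} = - \frac{90}{67}$ ($w{\left(o,s \right)} = \left(-90\right) \frac{1}{67} = - \frac{90}{67}$)
$\left(18842 - 9644\right) + w{\left(-118,102 \right)} = \left(18842 - 9644\right) - \frac{90}{67} = 9198 - \frac{90}{67} = \frac{616176}{67}$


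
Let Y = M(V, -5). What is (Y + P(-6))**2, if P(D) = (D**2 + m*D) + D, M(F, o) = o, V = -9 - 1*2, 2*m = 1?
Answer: 484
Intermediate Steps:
m = 1/2 (m = (1/2)*1 = 1/2 ≈ 0.50000)
V = -11 (V = -9 - 2 = -11)
Y = -5
P(D) = D**2 + 3*D/2 (P(D) = (D**2 + D/2) + D = D**2 + 3*D/2)
(Y + P(-6))**2 = (-5 + (1/2)*(-6)*(3 + 2*(-6)))**2 = (-5 + (1/2)*(-6)*(3 - 12))**2 = (-5 + (1/2)*(-6)*(-9))**2 = (-5 + 27)**2 = 22**2 = 484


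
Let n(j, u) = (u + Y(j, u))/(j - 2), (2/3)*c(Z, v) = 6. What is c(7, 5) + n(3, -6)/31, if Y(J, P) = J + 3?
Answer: 9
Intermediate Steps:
c(Z, v) = 9 (c(Z, v) = (3/2)*6 = 9)
Y(J, P) = 3 + J
n(j, u) = (3 + j + u)/(-2 + j) (n(j, u) = (u + (3 + j))/(j - 2) = (3 + j + u)/(-2 + j))
c(7, 5) + n(3, -6)/31 = 9 + ((3 + 3 - 6)/(-2 + 3))/31 = 9 + (0/1)*(1/31) = 9 + (1*0)*(1/31) = 9 + 0*(1/31) = 9 + 0 = 9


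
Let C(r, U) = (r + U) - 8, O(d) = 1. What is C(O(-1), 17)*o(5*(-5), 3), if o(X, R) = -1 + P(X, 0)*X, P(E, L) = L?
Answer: -10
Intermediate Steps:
o(X, R) = -1 (o(X, R) = -1 + 0*X = -1 + 0 = -1)
C(r, U) = -8 + U + r (C(r, U) = (U + r) - 8 = -8 + U + r)
C(O(-1), 17)*o(5*(-5), 3) = (-8 + 17 + 1)*(-1) = 10*(-1) = -10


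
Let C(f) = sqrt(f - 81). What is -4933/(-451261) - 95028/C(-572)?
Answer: 4933/451261 + 95028*I*sqrt(653)/653 ≈ 0.010932 + 3718.7*I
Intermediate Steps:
C(f) = sqrt(-81 + f)
-4933/(-451261) - 95028/C(-572) = -4933/(-451261) - 95028/sqrt(-81 - 572) = -4933*(-1/451261) - 95028*(-I*sqrt(653)/653) = 4933/451261 - 95028*(-I*sqrt(653)/653) = 4933/451261 - (-95028)*I*sqrt(653)/653 = 4933/451261 + 95028*I*sqrt(653)/653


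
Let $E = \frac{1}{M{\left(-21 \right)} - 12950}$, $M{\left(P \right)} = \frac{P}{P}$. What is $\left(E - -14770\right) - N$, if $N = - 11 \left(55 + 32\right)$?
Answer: $\frac{203648922}{12949} \approx 15727.0$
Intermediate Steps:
$M{\left(P \right)} = 1$
$E = - \frac{1}{12949}$ ($E = \frac{1}{1 - 12950} = \frac{1}{-12949} = - \frac{1}{12949} \approx -7.7226 \cdot 10^{-5}$)
$N = -957$ ($N = \left(-11\right) 87 = -957$)
$\left(E - -14770\right) - N = \left(- \frac{1}{12949} - -14770\right) - -957 = \left(- \frac{1}{12949} + 14770\right) + 957 = \frac{191256729}{12949} + 957 = \frac{203648922}{12949}$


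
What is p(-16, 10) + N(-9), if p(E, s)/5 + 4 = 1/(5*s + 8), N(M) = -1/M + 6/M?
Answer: -10685/522 ≈ -20.469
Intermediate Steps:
N(M) = 5/M
p(E, s) = -20 + 5/(8 + 5*s) (p(E, s) = -20 + 5/(5*s + 8) = -20 + 5/(8 + 5*s))
p(-16, 10) + N(-9) = 5*(-31 - 20*10)/(8 + 5*10) + 5/(-9) = 5*(-31 - 200)/(8 + 50) + 5*(-⅑) = 5*(-231)/58 - 5/9 = 5*(1/58)*(-231) - 5/9 = -1155/58 - 5/9 = -10685/522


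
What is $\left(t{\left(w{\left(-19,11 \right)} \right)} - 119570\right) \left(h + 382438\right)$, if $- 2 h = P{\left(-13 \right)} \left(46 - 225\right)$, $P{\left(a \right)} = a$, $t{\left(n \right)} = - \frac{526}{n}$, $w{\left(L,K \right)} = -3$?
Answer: $-45522141836$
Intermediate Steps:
$h = - \frac{2327}{2}$ ($h = - \frac{\left(-13\right) \left(46 - 225\right)}{2} = - \frac{\left(-13\right) \left(-179\right)}{2} = \left(- \frac{1}{2}\right) 2327 = - \frac{2327}{2} \approx -1163.5$)
$\left(t{\left(w{\left(-19,11 \right)} \right)} - 119570\right) \left(h + 382438\right) = \left(- \frac{526}{-3} - 119570\right) \left(- \frac{2327}{2} + 382438\right) = \left(\left(-526\right) \left(- \frac{1}{3}\right) - 119570\right) \frac{762549}{2} = \left(\frac{526}{3} - 119570\right) \frac{762549}{2} = \left(- \frac{358184}{3}\right) \frac{762549}{2} = -45522141836$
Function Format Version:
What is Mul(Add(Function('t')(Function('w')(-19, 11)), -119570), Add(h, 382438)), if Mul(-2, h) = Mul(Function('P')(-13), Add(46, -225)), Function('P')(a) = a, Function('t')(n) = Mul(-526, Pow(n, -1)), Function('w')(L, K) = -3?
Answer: -45522141836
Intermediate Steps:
h = Rational(-2327, 2) (h = Mul(Rational(-1, 2), Mul(-13, Add(46, -225))) = Mul(Rational(-1, 2), Mul(-13, -179)) = Mul(Rational(-1, 2), 2327) = Rational(-2327, 2) ≈ -1163.5)
Mul(Add(Function('t')(Function('w')(-19, 11)), -119570), Add(h, 382438)) = Mul(Add(Mul(-526, Pow(-3, -1)), -119570), Add(Rational(-2327, 2), 382438)) = Mul(Add(Mul(-526, Rational(-1, 3)), -119570), Rational(762549, 2)) = Mul(Add(Rational(526, 3), -119570), Rational(762549, 2)) = Mul(Rational(-358184, 3), Rational(762549, 2)) = -45522141836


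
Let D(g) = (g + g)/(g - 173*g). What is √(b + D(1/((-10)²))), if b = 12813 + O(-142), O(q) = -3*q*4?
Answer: √107367646/86 ≈ 120.49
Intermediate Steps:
O(q) = -12*q
D(g) = -1/86 (D(g) = (2*g)/((-172*g)) = (2*g)*(-1/(172*g)) = -1/86)
b = 14517 (b = 12813 - 12*(-142) = 12813 + 1704 = 14517)
√(b + D(1/((-10)²))) = √(14517 - 1/86) = √(1248461/86) = √107367646/86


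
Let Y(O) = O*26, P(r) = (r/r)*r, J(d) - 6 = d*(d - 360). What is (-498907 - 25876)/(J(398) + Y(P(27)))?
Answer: -524783/15832 ≈ -33.147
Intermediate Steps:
J(d) = 6 + d*(-360 + d) (J(d) = 6 + d*(d - 360) = 6 + d*(-360 + d))
P(r) = r (P(r) = 1*r = r)
Y(O) = 26*O
(-498907 - 25876)/(J(398) + Y(P(27))) = (-498907 - 25876)/((6 + 398**2 - 360*398) + 26*27) = -524783/((6 + 158404 - 143280) + 702) = -524783/(15130 + 702) = -524783/15832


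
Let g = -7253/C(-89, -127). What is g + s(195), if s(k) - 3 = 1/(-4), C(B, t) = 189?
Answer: -26933/756 ≈ -35.626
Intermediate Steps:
s(k) = 11/4 (s(k) = 3 + 1/(-4) = 3 - 1/4 = 11/4)
g = -7253/189 ≈ -38.376
g + s(195) = -7253/189 + 11/4 = -26933/756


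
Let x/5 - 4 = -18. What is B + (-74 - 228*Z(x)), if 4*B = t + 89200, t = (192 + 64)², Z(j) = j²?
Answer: -1078590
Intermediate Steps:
x = -70 (x = 20 + 5*(-18) = 20 - 90 = -70)
t = 65536 (t = 256² = 65536)
B = 38684 (B = (65536 + 89200)/4 = (¼)*154736 = 38684)
B + (-74 - 228*Z(x)) = 38684 + (-74 - 228*(-70)²) = 38684 + (-74 - 228*4900) = 38684 + (-74 - 1117200) = 38684 - 1117274 = -1078590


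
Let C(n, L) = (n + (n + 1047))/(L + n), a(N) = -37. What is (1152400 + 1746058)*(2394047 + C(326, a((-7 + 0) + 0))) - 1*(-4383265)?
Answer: 2005390103626741/289 ≈ 6.9391e+12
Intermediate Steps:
C(n, L) = (1047 + 2*n)/(L + n) (C(n, L) = (n + (1047 + n))/(L + n) = (1047 + 2*n)/(L + n))
(1152400 + 1746058)*(2394047 + C(326, a((-7 + 0) + 0))) - 1*(-4383265) = (1152400 + 1746058)*(2394047 + (1047 + 2*326)/(-37 + 326)) - 1*(-4383265) = 2898458*(2394047 + (1047 + 652)/289) + 4383265 = 2898458*(2394047 + (1/289)*1699) + 4383265 = 2898458*(2394047 + 1699/289) + 4383265 = 2898458*(691881282/289) + 4383265 = 2005388836863156/289 + 4383265 = 2005390103626741/289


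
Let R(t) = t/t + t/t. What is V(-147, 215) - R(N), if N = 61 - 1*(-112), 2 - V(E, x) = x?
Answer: -215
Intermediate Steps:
V(E, x) = 2 - x
N = 173 (N = 61 + 112 = 173)
R(t) = 2 (R(t) = 1 + 1 = 2)
V(-147, 215) - R(N) = (2 - 1*215) - 1*2 = (2 - 215) - 2 = -213 - 2 = -215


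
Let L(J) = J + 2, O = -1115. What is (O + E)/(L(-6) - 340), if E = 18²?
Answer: 791/344 ≈ 2.2994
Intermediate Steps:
E = 324
L(J) = 2 + J
(O + E)/(L(-6) - 340) = (-1115 + 324)/((2 - 6) - 340) = -791/(-4 - 340) = -791/(-344) = -791*(-1/344) = 791/344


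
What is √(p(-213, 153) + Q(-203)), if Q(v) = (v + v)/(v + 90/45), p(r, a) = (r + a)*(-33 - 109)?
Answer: √344298126/201 ≈ 92.315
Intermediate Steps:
p(r, a) = -142*a - 142*r (p(r, a) = (a + r)*(-142) = -142*a - 142*r)
Q(v) = 2*v/(2 + v) (Q(v) = (2*v)/(v + 90*(1/45)) = (2*v)/(v + 2) = (2*v)/(2 + v) = 2*v/(2 + v))
√(p(-213, 153) + Q(-203)) = √((-142*153 - 142*(-213)) + 2*(-203)/(2 - 203)) = √((-21726 + 30246) + 2*(-203)/(-201)) = √(8520 + 2*(-203)*(-1/201)) = √(8520 + 406/201) = √(1712926/201) = √344298126/201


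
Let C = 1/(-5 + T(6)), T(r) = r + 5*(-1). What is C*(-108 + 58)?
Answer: 25/2 ≈ 12.500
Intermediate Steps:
T(r) = -5 + r (T(r) = r - 5 = -5 + r)
C = -1/4 (C = 1/(-5 + (-5 + 6)) = 1/(-5 + 1) = 1/(-4) = -1/4 ≈ -0.25000)
C*(-108 + 58) = -(-108 + 58)/4 = -1/4*(-50) = 25/2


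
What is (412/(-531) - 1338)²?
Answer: 505364592100/281961 ≈ 1.7923e+6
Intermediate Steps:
(412/(-531) - 1338)² = (412*(-1/531) - 1338)² = (-412/531 - 1338)² = (-710890/531)² = 505364592100/281961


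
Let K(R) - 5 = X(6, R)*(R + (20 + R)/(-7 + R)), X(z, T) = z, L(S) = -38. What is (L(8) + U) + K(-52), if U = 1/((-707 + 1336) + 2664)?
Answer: -66396700/194287 ≈ -341.75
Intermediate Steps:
K(R) = 5 + 6*R + 6*(20 + R)/(-7 + R) (K(R) = 5 + 6*(R + (20 + R)/(-7 + R)) = 5 + (6*R + 6*(20 + R)/(-7 + R)) = 5 + 6*R + 6*(20 + R)/(-7 + R))
U = 1/3293 (U = 1/(629 + 2664) = 1/3293 ≈ 0.00030367)
(L(8) + U) + K(-52) = (-38 + 1/3293) + (85 - 31*(-52) + 6*(-52)²)/(-7 - 52) = -125133/3293 + (85 + 1612 + 6*2704)/(-59) = -125133/3293 - (85 + 1612 + 16224)/59 = -125133/3293 - 1/59*17921 = -125133/3293 - 17921/59 = -66396700/194287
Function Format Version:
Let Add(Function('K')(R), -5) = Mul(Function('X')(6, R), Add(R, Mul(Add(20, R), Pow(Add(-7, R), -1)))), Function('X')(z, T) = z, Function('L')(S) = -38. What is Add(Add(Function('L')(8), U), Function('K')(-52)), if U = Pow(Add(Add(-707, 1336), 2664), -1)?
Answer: Rational(-66396700, 194287) ≈ -341.75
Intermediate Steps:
Function('K')(R) = Add(5, Mul(6, R), Mul(6, Pow(Add(-7, R), -1), Add(20, R))) (Function('K')(R) = Add(5, Mul(6, Add(R, Mul(Add(20, R), Pow(Add(-7, R), -1))))) = Add(5, Mul(6, Add(R, Mul(Pow(Add(-7, R), -1), Add(20, R))))) = Add(5, Add(Mul(6, R), Mul(6, Pow(Add(-7, R), -1), Add(20, R)))) = Add(5, Mul(6, R), Mul(6, Pow(Add(-7, R), -1), Add(20, R))))
U = Rational(1, 3293) (U = Pow(Add(629, 2664), -1) = Pow(3293, -1) = Rational(1, 3293) ≈ 0.00030367)
Add(Add(Function('L')(8), U), Function('K')(-52)) = Add(Add(-38, Rational(1, 3293)), Mul(Pow(Add(-7, -52), -1), Add(85, Mul(-31, -52), Mul(6, Pow(-52, 2))))) = Add(Rational(-125133, 3293), Mul(Pow(-59, -1), Add(85, 1612, Mul(6, 2704)))) = Add(Rational(-125133, 3293), Mul(Rational(-1, 59), Add(85, 1612, 16224))) = Add(Rational(-125133, 3293), Mul(Rational(-1, 59), 17921)) = Add(Rational(-125133, 3293), Rational(-17921, 59)) = Rational(-66396700, 194287)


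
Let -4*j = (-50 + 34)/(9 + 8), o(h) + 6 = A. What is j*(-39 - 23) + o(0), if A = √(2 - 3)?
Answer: -350/17 + I ≈ -20.588 + 1.0*I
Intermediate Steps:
A = I (A = √(-1) = I ≈ 1.0*I)
o(h) = -6 + I
j = 4/17 (j = -(-50 + 34)/(4*(9 + 8)) = -(-4)/17 = -¼*(-16/17) = 4/17 ≈ 0.23529)
j*(-39 - 23) + o(0) = 4*(-39 - 23)/17 + (-6 + I) = (4/17)*(-62) + (-6 + I) = -248/17 + (-6 + I) = -350/17 + I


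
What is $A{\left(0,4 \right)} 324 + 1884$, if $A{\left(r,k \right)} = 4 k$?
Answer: $7068$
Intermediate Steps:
$A{\left(0,4 \right)} 324 + 1884 = 4 \cdot 4 \cdot 324 + 1884 = 16 \cdot 324 + 1884 = 5184 + 1884 = 7068$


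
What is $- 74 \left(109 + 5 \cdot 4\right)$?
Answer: $-9546$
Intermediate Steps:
$- 74 \left(109 + 5 \cdot 4\right) = - 74 \left(109 + 20\right) = \left(-74\right) 129 = -9546$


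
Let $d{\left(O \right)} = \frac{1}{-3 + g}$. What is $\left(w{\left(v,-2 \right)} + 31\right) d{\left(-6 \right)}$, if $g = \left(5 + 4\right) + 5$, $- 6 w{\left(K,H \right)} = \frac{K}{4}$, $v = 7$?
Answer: $\frac{67}{24} \approx 2.7917$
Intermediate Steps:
$w{\left(K,H \right)} = - \frac{K}{24}$ ($w{\left(K,H \right)} = - \frac{K \frac{1}{4}}{6} = - \frac{\frac{1}{4} K}{6} = - \frac{K}{24}$)
$g = 14$ ($g = 9 + 5 = 14$)
$d{\left(O \right)} = \frac{1}{11}$ ($d{\left(O \right)} = \frac{1}{-3 + 14} = \frac{1}{11}$)
$\left(w{\left(v,-2 \right)} + 31\right) d{\left(-6 \right)} = \left(\left(- \frac{1}{24}\right) 7 + 31\right) \frac{1}{11} = \left(- \frac{7}{24} + 31\right) \frac{1}{11} = \frac{737}{24} \cdot \frac{1}{11} = \frac{67}{24}$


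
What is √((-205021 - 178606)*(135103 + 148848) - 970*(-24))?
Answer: I*√108931246997 ≈ 3.3005e+5*I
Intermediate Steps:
√((-205021 - 178606)*(135103 + 148848) - 970*(-24)) = √(-383627*283951 + 23280) = √(-108931270277 + 23280) = √(-108931246997) = I*√108931246997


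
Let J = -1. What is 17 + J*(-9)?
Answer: 26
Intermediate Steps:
17 + J*(-9) = 17 - 1*(-9) = 17 + 9 = 26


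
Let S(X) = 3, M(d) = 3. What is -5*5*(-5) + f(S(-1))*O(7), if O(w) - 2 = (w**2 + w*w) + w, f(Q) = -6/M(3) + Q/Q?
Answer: 18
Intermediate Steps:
f(Q) = -1 (f(Q) = -6/3 + Q/Q = -6*1/3 + 1 = -2 + 1 = -1)
O(w) = 2 + w + 2*w**2 (O(w) = 2 + ((w**2 + w*w) + w) = 2 + ((w**2 + w**2) + w) = 2 + (2*w**2 + w) = 2 + (w + 2*w**2) = 2 + w + 2*w**2)
-5*5*(-5) + f(S(-1))*O(7) = -5*5*(-5) - (2 + 7 + 2*7**2) = -25*(-5) - (2 + 7 + 2*49) = 125 - (2 + 7 + 98) = 125 - 1*107 = 125 - 107 = 18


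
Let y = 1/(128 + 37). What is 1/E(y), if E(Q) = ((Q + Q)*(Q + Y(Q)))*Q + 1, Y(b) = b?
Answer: 4492125/4492129 ≈ 1.0000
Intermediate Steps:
y = 1/165 ≈ 0.0060606
E(Q) = 1 + 4*Q³ (E(Q) = ((Q + Q)*(Q + Q))*Q + 1 = ((2*Q)*(2*Q))*Q + 1 = (4*Q²)*Q + 1 = 4*Q³ + 1 = 1 + 4*Q³)
1/E(y) = 1/(1 + 4*(1/165)³) = 1/(1 + 4*(1/4492125)) = 1/(1 + 4/4492125) = 1/(4492129/4492125) = 4492125/4492129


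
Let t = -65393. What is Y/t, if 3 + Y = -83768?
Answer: 83771/65393 ≈ 1.2810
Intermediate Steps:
Y = -83771 (Y = -3 - 83768 = -83771)
Y/t = -83771/(-65393) = -83771*(-1/65393) = 83771/65393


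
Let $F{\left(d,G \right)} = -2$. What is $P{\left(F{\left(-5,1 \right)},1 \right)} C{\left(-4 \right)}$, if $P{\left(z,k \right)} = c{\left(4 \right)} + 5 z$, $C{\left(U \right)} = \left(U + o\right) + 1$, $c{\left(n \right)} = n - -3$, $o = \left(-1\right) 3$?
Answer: $18$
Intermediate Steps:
$o = -3$
$c{\left(n \right)} = 3 + n$ ($c{\left(n \right)} = n + 3 = 3 + n$)
$C{\left(U \right)} = -2 + U$ ($C{\left(U \right)} = \left(U - 3\right) + 1 = \left(-3 + U\right) + 1 = -2 + U$)
$P{\left(z,k \right)} = 7 + 5 z$ ($P{\left(z,k \right)} = \left(3 + 4\right) + 5 z = 7 + 5 z$)
$P{\left(F{\left(-5,1 \right)},1 \right)} C{\left(-4 \right)} = \left(7 + 5 \left(-2\right)\right) \left(-2 - 4\right) = \left(7 - 10\right) \left(-6\right) = \left(-3\right) \left(-6\right) = 18$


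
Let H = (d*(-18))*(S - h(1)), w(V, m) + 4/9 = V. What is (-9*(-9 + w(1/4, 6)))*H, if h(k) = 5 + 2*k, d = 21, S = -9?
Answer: 500472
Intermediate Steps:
w(V, m) = -4/9 + V
H = 6048 (H = (21*(-18))*(-9 - (5 + 2*1)) = -378*(-9 - (5 + 2)) = -378*(-9 - 1*7) = -378*(-9 - 7) = -378*(-16) = 6048)
(-9*(-9 + w(1/4, 6)))*H = -9*(-9 + (-4/9 + 1/4))*6048 = -9*(-9 + (-4/9 + ¼))*6048 = -9*(-9 - 7/36)*6048 = -9*(-331/36)*6048 = (331/4)*6048 = 500472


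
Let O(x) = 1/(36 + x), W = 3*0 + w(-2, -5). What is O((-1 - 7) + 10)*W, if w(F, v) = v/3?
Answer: -5/114 ≈ -0.043860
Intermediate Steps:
w(F, v) = v/3 (w(F, v) = v*(1/3) = v/3)
W = -5/3 (W = 3*0 + (1/3)*(-5) = 0 - 5/3 = -5/3 ≈ -1.6667)
O((-1 - 7) + 10)*W = -5/3/(36 + ((-1 - 7) + 10)) = -5/3/(36 + (-8 + 10)) = -5/3/(36 + 2) = -5/3/38 = (1/38)*(-5/3) = -5/114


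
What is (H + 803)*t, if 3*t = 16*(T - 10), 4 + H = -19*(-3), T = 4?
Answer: -27392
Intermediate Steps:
H = 53 (H = -4 - 19*(-3) = -4 + 57 = 53)
t = -32 (t = (16*(4 - 10))/3 = (16*(-6))/3 = (1/3)*(-96) = -32)
(H + 803)*t = (53 + 803)*(-32) = 856*(-32) = -27392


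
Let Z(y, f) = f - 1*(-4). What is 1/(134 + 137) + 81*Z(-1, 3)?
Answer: 153658/271 ≈ 567.00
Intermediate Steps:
Z(y, f) = 4 + f (Z(y, f) = f + 4 = 4 + f)
1/(134 + 137) + 81*Z(-1, 3) = 1/(134 + 137) + 81*(4 + 3) = 1/271 + 81*7 = 1/271 + 567 = 153658/271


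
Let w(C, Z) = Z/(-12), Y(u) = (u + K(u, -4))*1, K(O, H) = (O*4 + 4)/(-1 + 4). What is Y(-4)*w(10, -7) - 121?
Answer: -377/3 ≈ -125.67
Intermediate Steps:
K(O, H) = 4/3 + 4*O/3 (K(O, H) = (4*O + 4)/3 = (4 + 4*O)*(⅓) = 4/3 + 4*O/3)
Y(u) = 4/3 + 7*u/3 (Y(u) = (u + (4/3 + 4*u/3))*1 = (4/3 + 7*u/3)*1 = 4/3 + 7*u/3)
w(C, Z) = -Z/12 (w(C, Z) = Z*(-1/12) = -Z/12)
Y(-4)*w(10, -7) - 121 = (4/3 + (7/3)*(-4))*(-1/12*(-7)) - 121 = (4/3 - 28/3)*(7/12) - 121 = -8*7/12 - 121 = -14/3 - 121 = -377/3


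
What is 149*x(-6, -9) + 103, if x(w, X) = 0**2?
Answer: 103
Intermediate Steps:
x(w, X) = 0
149*x(-6, -9) + 103 = 149*0 + 103 = 0 + 103 = 103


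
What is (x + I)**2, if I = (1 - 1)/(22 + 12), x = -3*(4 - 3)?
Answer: 9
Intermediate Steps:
x = -3 (x = -3*1 = -3)
I = 0 (I = 0/34 = 0*(1/34) = 0)
(x + I)**2 = (-3 + 0)**2 = (-3)**2 = 9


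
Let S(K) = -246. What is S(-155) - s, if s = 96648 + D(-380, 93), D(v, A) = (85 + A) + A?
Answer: -97165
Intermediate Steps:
D(v, A) = 85 + 2*A
s = 96919 (s = 96648 + (85 + 2*93) = 96648 + (85 + 186) = 96648 + 271 = 96919)
S(-155) - s = -246 - 1*96919 = -246 - 96919 = -97165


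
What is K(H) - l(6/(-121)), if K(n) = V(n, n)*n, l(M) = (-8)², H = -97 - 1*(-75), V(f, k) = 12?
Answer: -328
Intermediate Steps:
H = -22 (H = -97 + 75 = -22)
l(M) = 64
K(n) = 12*n
K(H) - l(6/(-121)) = 12*(-22) - 1*64 = -264 - 64 = -328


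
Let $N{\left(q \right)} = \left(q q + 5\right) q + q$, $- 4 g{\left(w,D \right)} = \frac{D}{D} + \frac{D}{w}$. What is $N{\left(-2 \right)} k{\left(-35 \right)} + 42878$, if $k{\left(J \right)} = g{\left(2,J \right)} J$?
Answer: $\frac{91531}{2} \approx 45766.0$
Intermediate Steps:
$g{\left(w,D \right)} = - \frac{1}{4} - \frac{D}{4 w}$ ($g{\left(w,D \right)} = - \frac{\frac{D}{D} + \frac{D}{w}}{4} = - \frac{1 + \frac{D}{w}}{4} = - \frac{1}{4} - \frac{D}{4 w}$)
$N{\left(q \right)} = q + q \left(5 + q^{2}\right)$ ($N{\left(q \right)} = \left(q^{2} + 5\right) q + q = \left(5 + q^{2}\right) q + q = q \left(5 + q^{2}\right) + q = q + q \left(5 + q^{2}\right)$)
$k{\left(J \right)} = J \left(- \frac{1}{4} - \frac{J}{8}\right)$ ($k{\left(J \right)} = \frac{- J - 2}{4 \cdot 2} J = \frac{1}{4} \cdot \frac{1}{2} \left(- J - 2\right) J = \frac{1}{4} \cdot \frac{1}{2} \left(-2 - J\right) J = \left(- \frac{1}{4} - \frac{J}{8}\right) J = J \left(- \frac{1}{4} - \frac{J}{8}\right)$)
$N{\left(-2 \right)} k{\left(-35 \right)} + 42878 = - 2 \left(6 + \left(-2\right)^{2}\right) \left(\left(- \frac{1}{8}\right) \left(-35\right) \left(2 - 35\right)\right) + 42878 = - 2 \left(6 + 4\right) \left(\left(- \frac{1}{8}\right) \left(-35\right) \left(-33\right)\right) + 42878 = \left(-2\right) 10 \left(- \frac{1155}{8}\right) + 42878 = \left(-20\right) \left(- \frac{1155}{8}\right) + 42878 = \frac{5775}{2} + 42878 = \frac{91531}{2}$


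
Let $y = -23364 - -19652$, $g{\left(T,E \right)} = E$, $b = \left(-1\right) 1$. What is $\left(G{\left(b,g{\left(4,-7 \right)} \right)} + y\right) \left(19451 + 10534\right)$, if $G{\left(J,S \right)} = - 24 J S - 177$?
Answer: $-121649145$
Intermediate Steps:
$b = -1$
$G{\left(J,S \right)} = -177 - 24 J S$ ($G{\left(J,S \right)} = - 24 J S - 177 = -177 - 24 J S$)
$y = -3712$ ($y = -23364 + 19652 = -3712$)
$\left(G{\left(b,g{\left(4,-7 \right)} \right)} + y\right) \left(19451 + 10534\right) = \left(\left(-177 - \left(-24\right) \left(-7\right)\right) - 3712\right) \left(19451 + 10534\right) = \left(\left(-177 - 168\right) - 3712\right) 29985 = \left(-345 - 3712\right) 29985 = \left(-4057\right) 29985 = -121649145$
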